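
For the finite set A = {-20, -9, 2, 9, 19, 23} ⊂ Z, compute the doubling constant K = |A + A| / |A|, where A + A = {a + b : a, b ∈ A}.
K = |A + A| / |A| = 20/6 = 10/3

Enumerate A + A = {a + b : a, b ∈ A}. With |A| = 6, there are |A|^2 = 36 ordered sum pairs; collecting distinct values, A + A = {-40, -29, -18, -11, -7, -1, 0, 3, 4, 10, 11, 14, 18, 21, 25, 28, 32, 38, 42, 46}, so |A + A| = 20. Thus K = 20/6 = 10/3. For comparison, the minimum possible |A + A| over all 6-element sets is 2·6 − 1 = 11 (so min K = 11/6), attained only by arithmetic progressions.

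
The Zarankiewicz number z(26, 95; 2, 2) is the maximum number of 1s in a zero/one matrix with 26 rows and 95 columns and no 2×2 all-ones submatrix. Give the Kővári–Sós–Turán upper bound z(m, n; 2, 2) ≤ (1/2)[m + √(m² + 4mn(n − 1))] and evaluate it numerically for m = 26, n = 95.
z(26, 95; 2, 2) ≤ (1/2)[26 + √(26² + 4·26·95·94)] = (1/2)[26 + √929396] = 495.0259

Kővári–Sós–Turán: let r_1, ..., r_26 be the row sums and z = Σ r_i the total number of 1s. Each pair of columns can share at most one row with both entries 1 (else a 2×2 all-ones block appears), so Σ_i C(r_i, 2) ≤ C(95, 2) = 4465. By convexity Σ_i C(r_i, 2) ≥ 26·C(z/26, 2) = z(z − 26)/(2·26), giving z² − 26z − 26·95·94 ≤ 0 and hence z ≤ (1/2)[26 + √(676 + 4·232180)] = (1/2)[26 + √929396] ≈ (1/2)(26 + 964.0519) = 495.0259.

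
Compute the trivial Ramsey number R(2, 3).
R(2, 3) = 3

R(2, k) = k for all k ≥ 2: in a 2-colouring of K_k, either some edge is red (a red K_2) or all edges are blue (a blue K_k). And K_{2} coloured all-blue has no blue K_3, so R(2, 3) > 2. Hence R(2, 3) = 3.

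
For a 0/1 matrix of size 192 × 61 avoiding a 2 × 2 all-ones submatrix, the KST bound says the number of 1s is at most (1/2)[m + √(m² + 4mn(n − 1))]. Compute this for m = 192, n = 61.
z(192, 61; 2, 2) ≤ (1/2)[192 + √(192² + 4·192·61·60)] = (1/2)[192 + √2847744] = 939.763

Kővári–Sós–Turán: let r_1, ..., r_192 be the row sums and z = Σ r_i the total number of 1s. Each pair of columns can share at most one row with both entries 1 (else a 2×2 all-ones block appears), so Σ_i C(r_i, 2) ≤ C(61, 2) = 1830. By convexity Σ_i C(r_i, 2) ≥ 192·C(z/192, 2) = z(z − 192)/(2·192), giving z² − 192z − 192·61·60 ≤ 0 and hence z ≤ (1/2)[192 + √(36864 + 4·702720)] = (1/2)[192 + √2847744] ≈ (1/2)(192 + 1687.526) = 939.763.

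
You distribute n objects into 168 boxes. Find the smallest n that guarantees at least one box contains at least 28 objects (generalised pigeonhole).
n = (28 − 1)·168 + 1 = 4537

By the generalised pigeonhole principle, to guarantee some box contains ≥ r objects we need more than (r − 1) · k objects total. Threshold: n = (r − 1) · k + 1. With r = 28 and k = 168: n = 27 · 168 + 1 = 4536 + 1 = 4537. For n = 4536 = 27 · 168, we can put exactly 27 objects in every box, avoiding 28 in any single one — so 4537 is tight.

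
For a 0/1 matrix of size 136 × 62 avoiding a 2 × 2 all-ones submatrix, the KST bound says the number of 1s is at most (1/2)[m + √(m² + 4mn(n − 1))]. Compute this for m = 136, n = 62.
z(136, 62; 2, 2) ≤ (1/2)[136 + √(136² + 4·136·62·61)] = (1/2)[136 + √2075904] = 788.3999

Kővári–Sós–Turán: let r_1, ..., r_136 be the row sums and z = Σ r_i the total number of 1s. Each pair of columns can share at most one row with both entries 1 (else a 2×2 all-ones block appears), so Σ_i C(r_i, 2) ≤ C(62, 2) = 1891. By convexity Σ_i C(r_i, 2) ≥ 136·C(z/136, 2) = z(z − 136)/(2·136), giving z² − 136z − 136·62·61 ≤ 0 and hence z ≤ (1/2)[136 + √(18496 + 4·514352)] = (1/2)[136 + √2075904] ≈ (1/2)(136 + 1440.7998) = 788.3999.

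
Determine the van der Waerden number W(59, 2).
W(59, 2) = 59 + 1 = 60

A 2-term AP is any pair of integers, so a monochromatic 2-AP exists iff some colour is used at least twice. With 59 colours, the colouring i ↦ i on {1, ..., 59} uses each colour once, avoiding any monochromatic pair, so W(59, 2) > 59. For {1, ..., 60}, pigeonhole forces two integers of the same colour, which form a monochromatic 2-AP. Hence W(59, 2) = 60.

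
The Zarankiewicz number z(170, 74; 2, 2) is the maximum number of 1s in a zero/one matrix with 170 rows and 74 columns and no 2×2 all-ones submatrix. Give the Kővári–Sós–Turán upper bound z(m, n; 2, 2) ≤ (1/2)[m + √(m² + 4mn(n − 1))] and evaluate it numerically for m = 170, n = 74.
z(170, 74; 2, 2) ≤ (1/2)[170 + √(170² + 4·170·74·73)] = (1/2)[170 + √3702260] = 1047.0629

Kővári–Sós–Turán: let r_1, ..., r_170 be the row sums and z = Σ r_i the total number of 1s. Each pair of columns can share at most one row with both entries 1 (else a 2×2 all-ones block appears), so Σ_i C(r_i, 2) ≤ C(74, 2) = 2701. By convexity Σ_i C(r_i, 2) ≥ 170·C(z/170, 2) = z(z − 170)/(2·170), giving z² − 170z − 170·74·73 ≤ 0 and hence z ≤ (1/2)[170 + √(28900 + 4·918340)] = (1/2)[170 + √3702260] ≈ (1/2)(170 + 1924.1258) = 1047.0629.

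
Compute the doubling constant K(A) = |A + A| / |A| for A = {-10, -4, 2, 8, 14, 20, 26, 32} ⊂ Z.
K = |A + A| / |A| = 15/8

Enumerate A + A = {a + b : a, b ∈ A}. With |A| = 8, there are |A|^2 = 64 ordered sum pairs; collecting distinct values, A + A = {-20, -14, -8, -2, 4, 10, 16, 22, 28, 34, 40, 46, 52, 58, 64}, so |A + A| = 15. Thus K = 15/8. Here |A + A| = 2|A| − 1 = 15, the minimum possible — so K = 15/8 is minimal, which holds iff A is an arithmetic progression.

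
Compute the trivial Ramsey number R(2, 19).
R(2, 19) = 19

R(2, k) = k for all k ≥ 2: in a 2-colouring of K_k, either some edge is red (a red K_2) or all edges are blue (a blue K_k). And K_{18} coloured all-blue has no blue K_19, so R(2, 19) > 18. Hence R(2, 19) = 19.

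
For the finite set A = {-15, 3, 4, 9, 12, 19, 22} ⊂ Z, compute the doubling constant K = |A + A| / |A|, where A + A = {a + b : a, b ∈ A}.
K = |A + A| / |A| = 26/7

Enumerate A + A = {a + b : a, b ∈ A}. With |A| = 7, there are |A|^2 = 49 ordered sum pairs; collecting distinct values, A + A = {-30, -12, -11, -6, -3, 4, 6, 7, 8, 12, 13, 15, 16, 18, 21, 22, 23, 24, 25, 26, 28, 31, 34, 38, 41, 44}, so |A + A| = 26. Thus K = 26/7. For comparison, the minimum possible |A + A| over all 7-element sets is 2·7 − 1 = 13 (so min K = 13/7), attained only by arithmetic progressions.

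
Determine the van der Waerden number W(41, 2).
W(41, 2) = 41 + 1 = 42

A 2-term AP is any pair of integers, so a monochromatic 2-AP exists iff some colour is used at least twice. With 41 colours, the colouring i ↦ i on {1, ..., 41} uses each colour once, avoiding any monochromatic pair, so W(41, 2) > 41. For {1, ..., 42}, pigeonhole forces two integers of the same colour, which form a monochromatic 2-AP. Hence W(41, 2) = 42.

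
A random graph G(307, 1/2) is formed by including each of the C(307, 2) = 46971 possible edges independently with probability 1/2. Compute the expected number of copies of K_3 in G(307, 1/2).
E[# K_3] = C(307, 3) · (1/2)^C(3, 2) = 4775385 / 2^3 = 596923.125

For each 3-subset S of vertices (there are C(307, 3) = 4775385 such S), let X_S = 1 if S induces a K_3 (all C(3, 2) = 3 edges present). Then P(X_S = 1) = (1/2)^3 = 1/8. By linearity of expectation, E[# K_3] = C(307, 3) · (1/2)^3 = 4775385 / 8 = 596923.125.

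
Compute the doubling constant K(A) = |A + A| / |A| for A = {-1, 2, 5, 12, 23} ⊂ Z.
K = |A + A| / |A| = 14/5

Enumerate A + A = {a + b : a, b ∈ A}. With |A| = 5, there are |A|^2 = 25 ordered sum pairs; collecting distinct values, A + A = {-2, 1, 4, 7, 10, 11, 14, 17, 22, 24, 25, 28, 35, 46}, so |A + A| = 14. Thus K = 14/5. For comparison, the minimum possible |A + A| over all 5-element sets is 2·5 − 1 = 9 (so min K = 9/5), attained only by arithmetic progressions.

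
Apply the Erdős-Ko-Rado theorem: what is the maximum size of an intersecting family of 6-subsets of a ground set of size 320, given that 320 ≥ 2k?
max |F| = C(319, 5) = 26674326063

Erdős-Ko-Rado (1961): when n ≥ 2k, max |F| = C(n−1, k−1). The bound is attained by the star {A : i ∈ A} for any fixed i ∈ [n]. Here C(320−1, 6−1) = C(319, 5) = 26674326063.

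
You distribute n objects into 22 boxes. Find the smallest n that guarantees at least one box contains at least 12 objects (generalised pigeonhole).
n = (12 − 1)·22 + 1 = 243

By the generalised pigeonhole principle, to guarantee some box contains ≥ r objects we need more than (r − 1) · k objects total. Threshold: n = (r − 1) · k + 1. With r = 12 and k = 22: n = 11 · 22 + 1 = 242 + 1 = 243. For n = 242 = 11 · 22, we can put exactly 11 objects in every box, avoiding 12 in any single one — so 243 is tight.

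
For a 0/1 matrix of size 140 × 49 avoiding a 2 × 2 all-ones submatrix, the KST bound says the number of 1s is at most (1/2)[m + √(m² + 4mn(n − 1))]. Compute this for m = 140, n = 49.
z(140, 49; 2, 2) ≤ (1/2)[140 + √(140² + 4·140·49·48)] = (1/2)[140 + √1336720] = 648.083

Kővári–Sós–Turán: let r_1, ..., r_140 be the row sums and z = Σ r_i the total number of 1s. Each pair of columns can share at most one row with both entries 1 (else a 2×2 all-ones block appears), so Σ_i C(r_i, 2) ≤ C(49, 2) = 1176. By convexity Σ_i C(r_i, 2) ≥ 140·C(z/140, 2) = z(z − 140)/(2·140), giving z² − 140z − 140·49·48 ≤ 0 and hence z ≤ (1/2)[140 + √(19600 + 4·329280)] = (1/2)[140 + √1336720] ≈ (1/2)(140 + 1156.1661) = 648.083.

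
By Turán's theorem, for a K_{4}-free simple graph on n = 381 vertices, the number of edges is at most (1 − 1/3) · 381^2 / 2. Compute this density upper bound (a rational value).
Turán density bound = (2/3) · 381^2/2 = 48387

Turán's theorem: ex(n, K_{r+1}) is achieved by the complete r-partite Turán graph T(n, r) with parts as balanced as possible, and is at most (1 − 1/r) · n^2/2. For r = 3, n = 381: the density bound is (2/3) · 145161/2 = 48387. Since 3 ∣ 381, the Turán graph T(381, 3) has parts of equal size 127, and its edge count e(T(381, 3)) = 48387 attains the density bound exactly.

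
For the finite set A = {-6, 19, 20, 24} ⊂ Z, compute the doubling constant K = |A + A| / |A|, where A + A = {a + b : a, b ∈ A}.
K = |A + A| / |A| = 10/4 = 5/2

Enumerate A + A = {a + b : a, b ∈ A}. With |A| = 4, there are |A|^2 = 16 ordered sum pairs; collecting distinct values, A + A = {-12, 13, 14, 18, 38, 39, 40, 43, 44, 48}, so |A + A| = 10. Thus K = 10/4 = 5/2. For comparison, the minimum possible |A + A| over all 4-element sets is 2·4 − 1 = 7 (so min K = 7/4), attained only by arithmetic progressions.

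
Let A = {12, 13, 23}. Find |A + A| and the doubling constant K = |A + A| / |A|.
K = |A + A| / |A| = 6/3 = 2

Enumerate A + A = {a + b : a, b ∈ A}. With |A| = 3, there are |A|^2 = 9 ordered sum pairs; collecting distinct values, A + A = {24, 25, 26, 35, 36, 46}, so |A + A| = 6. Thus K = 6/3 = 2. For comparison, the minimum possible |A + A| over all 3-element sets is 2·3 − 1 = 5 (so min K = 5/3), attained only by arithmetic progressions.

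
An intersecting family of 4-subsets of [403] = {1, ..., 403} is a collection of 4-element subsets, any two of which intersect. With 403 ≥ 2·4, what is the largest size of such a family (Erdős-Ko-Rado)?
max |F| = C(402, 3) = 10746800

Erdős-Ko-Rado (1961): when n ≥ 2k, max |F| = C(n−1, k−1). The bound is attained by the star {A : i ∈ A} for any fixed i ∈ [n]. Here C(403−1, 4−1) = C(402, 3) = 10746800.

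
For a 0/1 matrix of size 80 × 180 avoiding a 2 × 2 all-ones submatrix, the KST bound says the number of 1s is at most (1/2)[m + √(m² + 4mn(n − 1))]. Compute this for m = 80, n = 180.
z(80, 180; 2, 2) ≤ (1/2)[80 + √(80² + 4·80·180·179)] = (1/2)[80 + √10316800] = 1645.9888

Kővári–Sós–Turán: let r_1, ..., r_80 be the row sums and z = Σ r_i the total number of 1s. Each pair of columns can share at most one row with both entries 1 (else a 2×2 all-ones block appears), so Σ_i C(r_i, 2) ≤ C(180, 2) = 16110. By convexity Σ_i C(r_i, 2) ≥ 80·C(z/80, 2) = z(z − 80)/(2·80), giving z² − 80z − 80·180·179 ≤ 0 and hence z ≤ (1/2)[80 + √(6400 + 4·2577600)] = (1/2)[80 + √10316800] ≈ (1/2)(80 + 3211.9776) = 1645.9888.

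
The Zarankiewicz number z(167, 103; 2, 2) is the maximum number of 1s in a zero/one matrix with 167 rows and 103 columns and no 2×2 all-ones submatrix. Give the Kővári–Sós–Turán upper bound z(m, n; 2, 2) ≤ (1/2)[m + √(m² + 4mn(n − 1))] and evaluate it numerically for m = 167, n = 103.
z(167, 103; 2, 2) ≤ (1/2)[167 + √(167² + 4·167·103·102)] = (1/2)[167 + √7045897] = 1410.7054

Kővári–Sós–Turán: let r_1, ..., r_167 be the row sums and z = Σ r_i the total number of 1s. Each pair of columns can share at most one row with both entries 1 (else a 2×2 all-ones block appears), so Σ_i C(r_i, 2) ≤ C(103, 2) = 5253. By convexity Σ_i C(r_i, 2) ≥ 167·C(z/167, 2) = z(z − 167)/(2·167), giving z² − 167z − 167·103·102 ≤ 0 and hence z ≤ (1/2)[167 + √(27889 + 4·1754502)] = (1/2)[167 + √7045897] ≈ (1/2)(167 + 2654.4109) = 1410.7054.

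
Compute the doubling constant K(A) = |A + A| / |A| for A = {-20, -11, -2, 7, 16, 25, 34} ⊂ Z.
K = |A + A| / |A| = 13/7

Enumerate A + A = {a + b : a, b ∈ A}. With |A| = 7, there are |A|^2 = 49 ordered sum pairs; collecting distinct values, A + A = {-40, -31, -22, -13, -4, 5, 14, 23, 32, 41, 50, 59, 68}, so |A + A| = 13. Thus K = 13/7. Here |A + A| = 2|A| − 1 = 13, the minimum possible — so K = 13/7 is minimal, which holds iff A is an arithmetic progression.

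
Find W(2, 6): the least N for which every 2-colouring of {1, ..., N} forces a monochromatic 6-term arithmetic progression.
W(2, 6) = 1132

W(2, 6) = 1132. The lower bound W(2, 6) > 1131 comes from an explicit good 2-colouring of [1, 1131]; the upper bound W(2, 6) ≤ 1132 was verified by exhaustive search over 2-colourings of [1, 1132].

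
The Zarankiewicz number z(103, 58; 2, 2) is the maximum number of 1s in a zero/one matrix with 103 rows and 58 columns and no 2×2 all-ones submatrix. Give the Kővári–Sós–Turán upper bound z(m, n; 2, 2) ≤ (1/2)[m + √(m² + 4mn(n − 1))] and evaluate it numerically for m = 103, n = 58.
z(103, 58; 2, 2) ≤ (1/2)[103 + √(103² + 4·103·58·57)] = (1/2)[103 + √1372681] = 637.3073

Kővári–Sós–Turán: let r_1, ..., r_103 be the row sums and z = Σ r_i the total number of 1s. Each pair of columns can share at most one row with both entries 1 (else a 2×2 all-ones block appears), so Σ_i C(r_i, 2) ≤ C(58, 2) = 1653. By convexity Σ_i C(r_i, 2) ≥ 103·C(z/103, 2) = z(z − 103)/(2·103), giving z² − 103z − 103·58·57 ≤ 0 and hence z ≤ (1/2)[103 + √(10609 + 4·340518)] = (1/2)[103 + √1372681] ≈ (1/2)(103 + 1171.6147) = 637.3073.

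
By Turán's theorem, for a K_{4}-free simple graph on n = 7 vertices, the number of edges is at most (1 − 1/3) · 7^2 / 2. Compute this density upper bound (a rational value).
Turán density bound = (2/3) · 7^2/2 = 49/3 ≈ 16.3333

Turán's theorem: ex(n, K_{r+1}) is achieved by the complete r-partite Turán graph T(n, r) with parts as balanced as possible, and is at most (1 − 1/r) · n^2/2. For r = 3, n = 7: the density bound is (2/3) · 49/2 = 49/3 ≈ 16.3333. The integer-valued extremum is e(T(7, 3)) = 16, which is strictly less than the density bound 49/3 since 3 ∤ 7 (the parts of T(7, 3) cannot all be equal).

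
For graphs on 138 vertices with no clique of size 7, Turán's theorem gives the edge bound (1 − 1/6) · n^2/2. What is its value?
Turán density bound = (5/6) · 138^2/2 = 7935

Turán's theorem: ex(n, K_{r+1}) is achieved by the complete r-partite Turán graph T(n, r) with parts as balanced as possible, and is at most (1 − 1/r) · n^2/2. For r = 6, n = 138: the density bound is (5/6) · 19044/2 = 7935. Since 6 ∣ 138, the Turán graph T(138, 6) has parts of equal size 23, and its edge count e(T(138, 6)) = 7935 attains the density bound exactly.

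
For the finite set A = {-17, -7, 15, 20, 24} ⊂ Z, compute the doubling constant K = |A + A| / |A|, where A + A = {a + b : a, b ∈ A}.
K = |A + A| / |A| = 15/5 = 3

Enumerate A + A = {a + b : a, b ∈ A}. With |A| = 5, there are |A|^2 = 25 ordered sum pairs; collecting distinct values, A + A = {-34, -24, -14, -2, 3, 7, 8, 13, 17, 30, 35, 39, 40, 44, 48}, so |A + A| = 15. Thus K = 15/5 = 3. For comparison, the minimum possible |A + A| over all 5-element sets is 2·5 − 1 = 9 (so min K = 9/5), attained only by arithmetic progressions.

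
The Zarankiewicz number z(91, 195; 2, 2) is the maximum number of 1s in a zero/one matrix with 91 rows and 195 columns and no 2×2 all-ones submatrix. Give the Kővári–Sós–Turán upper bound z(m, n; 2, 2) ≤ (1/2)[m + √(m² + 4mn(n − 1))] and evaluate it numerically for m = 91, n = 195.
z(91, 195; 2, 2) ≤ (1/2)[91 + √(91² + 4·91·195·194)] = (1/2)[91 + √13778401] = 1901.4634

Kővári–Sós–Turán: let r_1, ..., r_91 be the row sums and z = Σ r_i the total number of 1s. Each pair of columns can share at most one row with both entries 1 (else a 2×2 all-ones block appears), so Σ_i C(r_i, 2) ≤ C(195, 2) = 18915. By convexity Σ_i C(r_i, 2) ≥ 91·C(z/91, 2) = z(z − 91)/(2·91), giving z² − 91z − 91·195·194 ≤ 0 and hence z ≤ (1/2)[91 + √(8281 + 4·3442530)] = (1/2)[91 + √13778401] ≈ (1/2)(91 + 3711.9269) = 1901.4634.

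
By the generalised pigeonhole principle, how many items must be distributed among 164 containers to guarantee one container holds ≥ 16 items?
n = (16 − 1)·164 + 1 = 2461

By the generalised pigeonhole principle, to guarantee some box contains ≥ r objects we need more than (r − 1) · k objects total. Threshold: n = (r − 1) · k + 1. With r = 16 and k = 164: n = 15 · 164 + 1 = 2460 + 1 = 2461. For n = 2460 = 15 · 164, we can put exactly 15 objects in every box, avoiding 16 in any single one — so 2461 is tight.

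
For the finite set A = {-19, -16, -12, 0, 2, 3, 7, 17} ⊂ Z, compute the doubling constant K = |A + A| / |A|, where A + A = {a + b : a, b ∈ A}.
K = |A + A| / |A| = 32/8 = 4

Enumerate A + A = {a + b : a, b ∈ A}. With |A| = 8, there are |A|^2 = 64 ordered sum pairs; collecting distinct values, A + A = {-38, -35, -32, -31, -28, -24, -19, -17, -16, -14, -13, -12, -10, -9, -5, -2, 0, 1, 2, 3, 4, 5, 6, 7, 9, 10, 14, 17, 19, 20, 24, 34}, so |A + A| = 32. Thus K = 32/8 = 4. For comparison, the minimum possible |A + A| over all 8-element sets is 2·8 − 1 = 15 (so min K = 15/8), attained only by arithmetic progressions.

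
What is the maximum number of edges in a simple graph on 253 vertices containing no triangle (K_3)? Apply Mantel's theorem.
ex(253, K_3) = ⌊253^2/4⌋ = 16002

Mantel (1907): a triangle-free graph on n vertices has at most ⌊n^2/4⌋ edges, with equality for the complete bipartite graph K_{⌊n/2⌋, ⌈n/2⌉}. For n = 253: ⌊253^2/4⌋ = ⌊64009/4⌋ = 16002. The extremal graph is K_{126, 127}, which has 126·127 = 16002 edges.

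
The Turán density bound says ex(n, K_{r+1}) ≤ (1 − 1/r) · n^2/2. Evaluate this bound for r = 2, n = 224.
Turán density bound = (1/2) · 224^2/2 = 12544

Turán's theorem: ex(n, K_{r+1}) is achieved by the complete r-partite Turán graph T(n, r) with parts as balanced as possible, and is at most (1 − 1/r) · n^2/2. For r = 2, n = 224: the density bound is (1/2) · 50176/2 = 12544. Since 2 ∣ 224, the Turán graph T(224, 2) has parts of equal size 112, and its edge count e(T(224, 2)) = 12544 attains the density bound exactly.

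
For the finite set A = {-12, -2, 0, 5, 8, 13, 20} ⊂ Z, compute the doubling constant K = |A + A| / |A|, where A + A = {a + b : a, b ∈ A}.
K = |A + A| / |A| = 24/7

Enumerate A + A = {a + b : a, b ∈ A}. With |A| = 7, there are |A|^2 = 49 ordered sum pairs; collecting distinct values, A + A = {-24, -14, -12, -7, -4, -2, 0, 1, 3, 5, 6, 8, 10, 11, 13, 16, 18, 20, 21, 25, 26, 28, 33, 40}, so |A + A| = 24. Thus K = 24/7. For comparison, the minimum possible |A + A| over all 7-element sets is 2·7 − 1 = 13 (so min K = 13/7), attained only by arithmetic progressions.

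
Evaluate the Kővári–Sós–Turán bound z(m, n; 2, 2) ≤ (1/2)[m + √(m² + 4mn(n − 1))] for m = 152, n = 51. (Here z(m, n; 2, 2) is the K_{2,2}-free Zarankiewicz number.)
z(152, 51; 2, 2) ≤ (1/2)[152 + √(152² + 4·152·51·50)] = (1/2)[152 + √1573504] = 703.1969

Kővári–Sós–Turán: let r_1, ..., r_152 be the row sums and z = Σ r_i the total number of 1s. Each pair of columns can share at most one row with both entries 1 (else a 2×2 all-ones block appears), so Σ_i C(r_i, 2) ≤ C(51, 2) = 1275. By convexity Σ_i C(r_i, 2) ≥ 152·C(z/152, 2) = z(z − 152)/(2·152), giving z² − 152z − 152·51·50 ≤ 0 and hence z ≤ (1/2)[152 + √(23104 + 4·387600)] = (1/2)[152 + √1573504] ≈ (1/2)(152 + 1254.3939) = 703.1969.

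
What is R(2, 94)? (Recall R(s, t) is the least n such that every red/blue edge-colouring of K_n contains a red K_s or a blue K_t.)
R(2, 94) = 94

R(2, k) = k for all k ≥ 2: in a 2-colouring of K_k, either some edge is red (a red K_2) or all edges are blue (a blue K_k). And K_{93} coloured all-blue has no blue K_94, so R(2, 94) > 93. Hence R(2, 94) = 94.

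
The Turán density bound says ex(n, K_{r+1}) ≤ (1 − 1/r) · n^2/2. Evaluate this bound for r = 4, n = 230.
Turán density bound = (3/4) · 230^2/2 = 39675/2 ≈ 19837.5

Turán's theorem: ex(n, K_{r+1}) is achieved by the complete r-partite Turán graph T(n, r) with parts as balanced as possible, and is at most (1 − 1/r) · n^2/2. For r = 4, n = 230: the density bound is (3/4) · 52900/2 = 39675/2 ≈ 19837.5. The integer-valued extremum is e(T(230, 4)) = 19837, which is strictly less than the density bound 39675/2 since 4 ∤ 230 (the parts of T(230, 4) cannot all be equal).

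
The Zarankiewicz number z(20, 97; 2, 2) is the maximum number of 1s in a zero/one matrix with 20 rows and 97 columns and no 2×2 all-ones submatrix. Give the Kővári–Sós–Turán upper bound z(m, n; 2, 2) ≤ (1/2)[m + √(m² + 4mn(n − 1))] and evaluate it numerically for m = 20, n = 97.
z(20, 97; 2, 2) ≤ (1/2)[20 + √(20² + 4·20·97·96)] = (1/2)[20 + √745360] = 441.6712

Kővári–Sós–Turán: let r_1, ..., r_20 be the row sums and z = Σ r_i the total number of 1s. Each pair of columns can share at most one row with both entries 1 (else a 2×2 all-ones block appears), so Σ_i C(r_i, 2) ≤ C(97, 2) = 4656. By convexity Σ_i C(r_i, 2) ≥ 20·C(z/20, 2) = z(z − 20)/(2·20), giving z² − 20z − 20·97·96 ≤ 0 and hence z ≤ (1/2)[20 + √(400 + 4·186240)] = (1/2)[20 + √745360] ≈ (1/2)(20 + 863.3423) = 441.6712.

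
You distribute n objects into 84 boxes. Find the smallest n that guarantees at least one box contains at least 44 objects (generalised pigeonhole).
n = (44 − 1)·84 + 1 = 3613

By the generalised pigeonhole principle, to guarantee some box contains ≥ r objects we need more than (r − 1) · k objects total. Threshold: n = (r − 1) · k + 1. With r = 44 and k = 84: n = 43 · 84 + 1 = 3612 + 1 = 3613. For n = 3612 = 43 · 84, we can put exactly 43 objects in every box, avoiding 44 in any single one — so 3613 is tight.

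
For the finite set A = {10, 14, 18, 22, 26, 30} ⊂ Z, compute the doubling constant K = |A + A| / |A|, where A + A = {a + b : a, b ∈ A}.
K = |A + A| / |A| = 11/6

Enumerate A + A = {a + b : a, b ∈ A}. With |A| = 6, there are |A|^2 = 36 ordered sum pairs; collecting distinct values, A + A = {20, 24, 28, 32, 36, 40, 44, 48, 52, 56, 60}, so |A + A| = 11. Thus K = 11/6. Here |A + A| = 2|A| − 1 = 11, the minimum possible — so K = 11/6 is minimal, which holds iff A is an arithmetic progression.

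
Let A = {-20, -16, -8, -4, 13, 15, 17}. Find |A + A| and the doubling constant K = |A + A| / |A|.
K = |A + A| / |A| = 24/7

Enumerate A + A = {a + b : a, b ∈ A}. With |A| = 7, there are |A|^2 = 49 ordered sum pairs; collecting distinct values, A + A = {-40, -36, -32, -28, -24, -20, -16, -12, -8, -7, -5, -3, -1, 1, 5, 7, 9, 11, 13, 26, 28, 30, 32, 34}, so |A + A| = 24. Thus K = 24/7. For comparison, the minimum possible |A + A| over all 7-element sets is 2·7 − 1 = 13 (so min K = 13/7), attained only by arithmetic progressions.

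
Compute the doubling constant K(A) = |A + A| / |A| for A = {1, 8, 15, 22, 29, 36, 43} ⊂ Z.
K = |A + A| / |A| = 13/7

Enumerate A + A = {a + b : a, b ∈ A}. With |A| = 7, there are |A|^2 = 49 ordered sum pairs; collecting distinct values, A + A = {2, 9, 16, 23, 30, 37, 44, 51, 58, 65, 72, 79, 86}, so |A + A| = 13. Thus K = 13/7. Here |A + A| = 2|A| − 1 = 13, the minimum possible — so K = 13/7 is minimal, which holds iff A is an arithmetic progression.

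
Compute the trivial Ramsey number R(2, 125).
R(2, 125) = 125

R(2, k) = k for all k ≥ 2: in a 2-colouring of K_k, either some edge is red (a red K_2) or all edges are blue (a blue K_k). And K_{124} coloured all-blue has no blue K_125, so R(2, 125) > 124. Hence R(2, 125) = 125.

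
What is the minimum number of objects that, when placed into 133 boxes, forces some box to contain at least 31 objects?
n = (31 − 1)·133 + 1 = 3991

By the generalised pigeonhole principle, to guarantee some box contains ≥ r objects we need more than (r − 1) · k objects total. Threshold: n = (r − 1) · k + 1. With r = 31 and k = 133: n = 30 · 133 + 1 = 3990 + 1 = 3991. For n = 3990 = 30 · 133, we can put exactly 30 objects in every box, avoiding 31 in any single one — so 3991 is tight.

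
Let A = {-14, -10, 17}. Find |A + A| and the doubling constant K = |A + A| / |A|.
K = |A + A| / |A| = 6/3 = 2

Enumerate A + A = {a + b : a, b ∈ A}. With |A| = 3, there are |A|^2 = 9 ordered sum pairs; collecting distinct values, A + A = {-28, -24, -20, 3, 7, 34}, so |A + A| = 6. Thus K = 6/3 = 2. For comparison, the minimum possible |A + A| over all 3-element sets is 2·3 − 1 = 5 (so min K = 5/3), attained only by arithmetic progressions.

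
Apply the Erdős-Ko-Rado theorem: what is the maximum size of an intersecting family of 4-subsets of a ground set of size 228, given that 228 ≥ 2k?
max |F| = C(227, 3) = 1923825

Erdős-Ko-Rado (1961): when n ≥ 2k, max |F| = C(n−1, k−1). The bound is attained by the star {A : i ∈ A} for any fixed i ∈ [n]. Here C(228−1, 4−1) = C(227, 3) = 1923825.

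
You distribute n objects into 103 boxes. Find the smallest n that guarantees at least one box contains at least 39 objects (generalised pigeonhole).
n = (39 − 1)·103 + 1 = 3915

By the generalised pigeonhole principle, to guarantee some box contains ≥ r objects we need more than (r − 1) · k objects total. Threshold: n = (r − 1) · k + 1. With r = 39 and k = 103: n = 38 · 103 + 1 = 3914 + 1 = 3915. For n = 3914 = 38 · 103, we can put exactly 38 objects in every box, avoiding 39 in any single one — so 3915 is tight.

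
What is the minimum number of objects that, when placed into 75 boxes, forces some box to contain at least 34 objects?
n = (34 − 1)·75 + 1 = 2476

By the generalised pigeonhole principle, to guarantee some box contains ≥ r objects we need more than (r − 1) · k objects total. Threshold: n = (r − 1) · k + 1. With r = 34 and k = 75: n = 33 · 75 + 1 = 2475 + 1 = 2476. For n = 2475 = 33 · 75, we can put exactly 33 objects in every box, avoiding 34 in any single one — so 2476 is tight.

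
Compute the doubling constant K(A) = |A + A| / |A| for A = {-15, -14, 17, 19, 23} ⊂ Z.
K = |A + A| / |A| = 15/5 = 3

Enumerate A + A = {a + b : a, b ∈ A}. With |A| = 5, there are |A|^2 = 25 ordered sum pairs; collecting distinct values, A + A = {-30, -29, -28, 2, 3, 4, 5, 8, 9, 34, 36, 38, 40, 42, 46}, so |A + A| = 15. Thus K = 15/5 = 3. For comparison, the minimum possible |A + A| over all 5-element sets is 2·5 − 1 = 9 (so min K = 9/5), attained only by arithmetic progressions.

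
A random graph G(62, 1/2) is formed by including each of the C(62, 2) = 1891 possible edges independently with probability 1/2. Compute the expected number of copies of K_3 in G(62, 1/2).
E[# K_3] = C(62, 3) · (1/2)^C(3, 2) = 37820 / 2^3 = 9455/2 = 4727.5

For each 3-subset S of vertices (there are C(62, 3) = 37820 such S), let X_S = 1 if S induces a K_3 (all C(3, 2) = 3 edges present). Then P(X_S = 1) = (1/2)^3 = 1/8. By linearity of expectation, E[# K_3] = C(62, 3) · (1/2)^3 = 37820 / 8 = 9455/2 = 4727.5.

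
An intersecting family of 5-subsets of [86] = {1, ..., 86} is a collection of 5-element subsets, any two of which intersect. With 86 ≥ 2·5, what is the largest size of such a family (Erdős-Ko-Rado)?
max |F| = C(85, 4) = 2024785

Erdős-Ko-Rado (1961): when n ≥ 2k, max |F| = C(n−1, k−1). The bound is attained by the star {A : i ∈ A} for any fixed i ∈ [n]. Here C(86−1, 5−1) = C(85, 4) = 2024785.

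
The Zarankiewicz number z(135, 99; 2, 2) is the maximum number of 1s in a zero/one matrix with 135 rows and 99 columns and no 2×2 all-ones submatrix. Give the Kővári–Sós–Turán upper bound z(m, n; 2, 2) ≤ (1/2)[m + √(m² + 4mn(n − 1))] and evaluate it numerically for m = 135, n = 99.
z(135, 99; 2, 2) ≤ (1/2)[135 + √(135² + 4·135·99·98)] = (1/2)[135 + √5257305] = 1213.9407

Kővári–Sós–Turán: let r_1, ..., r_135 be the row sums and z = Σ r_i the total number of 1s. Each pair of columns can share at most one row with both entries 1 (else a 2×2 all-ones block appears), so Σ_i C(r_i, 2) ≤ C(99, 2) = 4851. By convexity Σ_i C(r_i, 2) ≥ 135·C(z/135, 2) = z(z − 135)/(2·135), giving z² − 135z − 135·99·98 ≤ 0 and hence z ≤ (1/2)[135 + √(18225 + 4·1309770)] = (1/2)[135 + √5257305] ≈ (1/2)(135 + 2292.8814) = 1213.9407.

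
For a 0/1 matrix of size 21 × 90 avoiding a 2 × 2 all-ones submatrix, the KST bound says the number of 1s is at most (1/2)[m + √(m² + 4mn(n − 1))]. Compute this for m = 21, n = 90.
z(21, 90; 2, 2) ≤ (1/2)[21 + √(21² + 4·21·90·89)] = (1/2)[21 + √673281] = 420.7685

Kővári–Sós–Turán: let r_1, ..., r_21 be the row sums and z = Σ r_i the total number of 1s. Each pair of columns can share at most one row with both entries 1 (else a 2×2 all-ones block appears), so Σ_i C(r_i, 2) ≤ C(90, 2) = 4005. By convexity Σ_i C(r_i, 2) ≥ 21·C(z/21, 2) = z(z − 21)/(2·21), giving z² − 21z − 21·90·89 ≤ 0 and hence z ≤ (1/2)[21 + √(441 + 4·168210)] = (1/2)[21 + √673281] ≈ (1/2)(21 + 820.537) = 420.7685.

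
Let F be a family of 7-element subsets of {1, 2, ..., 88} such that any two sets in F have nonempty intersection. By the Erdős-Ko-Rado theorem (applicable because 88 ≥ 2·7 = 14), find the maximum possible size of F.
max |F| = C(87, 6) = 504981379

Erdős-Ko-Rado (1961): when n ≥ 2k, max |F| = C(n−1, k−1). The bound is attained by the star {A : i ∈ A} for any fixed i ∈ [n]. Here C(88−1, 7−1) = C(87, 6) = 504981379.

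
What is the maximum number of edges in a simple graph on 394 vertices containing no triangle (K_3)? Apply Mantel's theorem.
ex(394, K_3) = ⌊394^2/4⌋ = 38809

Mantel (1907): a triangle-free graph on n vertices has at most ⌊n^2/4⌋ edges, with equality for the complete bipartite graph K_{⌊n/2⌋, ⌈n/2⌉}. For n = 394: ⌊394^2/4⌋ = ⌊155236/4⌋ = 38809. The extremal graph is K_{197, 197}, which has 197·197 = 38809 edges.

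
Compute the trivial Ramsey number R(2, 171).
R(2, 171) = 171

R(2, k) = k for all k ≥ 2: in a 2-colouring of K_k, either some edge is red (a red K_2) or all edges are blue (a blue K_k). And K_{170} coloured all-blue has no blue K_171, so R(2, 171) > 170. Hence R(2, 171) = 171.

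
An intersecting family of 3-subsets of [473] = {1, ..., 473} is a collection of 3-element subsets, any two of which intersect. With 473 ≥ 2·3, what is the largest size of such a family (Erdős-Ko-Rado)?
max |F| = C(472, 2) = 111156

The Erdős-Ko-Rado theorem states: for n ≥ 2k, an intersecting family of k-subsets of an n-element set has size at most C(n − 1, k − 1), with equality for 'star' families {A ⊆ [n] : |A| = k, i ∈ A} (fix an element i). For n = 473, k = 3: C(472, 2) = 111156.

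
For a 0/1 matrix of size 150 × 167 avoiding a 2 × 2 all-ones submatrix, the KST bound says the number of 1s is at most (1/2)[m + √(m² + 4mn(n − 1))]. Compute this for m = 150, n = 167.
z(150, 167; 2, 2) ≤ (1/2)[150 + √(150² + 4·150·167·166)] = (1/2)[150 + √16655700] = 2115.5698

Kővári–Sós–Turán: let r_1, ..., r_150 be the row sums and z = Σ r_i the total number of 1s. Each pair of columns can share at most one row with both entries 1 (else a 2×2 all-ones block appears), so Σ_i C(r_i, 2) ≤ C(167, 2) = 13861. By convexity Σ_i C(r_i, 2) ≥ 150·C(z/150, 2) = z(z − 150)/(2·150), giving z² − 150z − 150·167·166 ≤ 0 and hence z ≤ (1/2)[150 + √(22500 + 4·4158300)] = (1/2)[150 + √16655700] ≈ (1/2)(150 + 4081.1395) = 2115.5698.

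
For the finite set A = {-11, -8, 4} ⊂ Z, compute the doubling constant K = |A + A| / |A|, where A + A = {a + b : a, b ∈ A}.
K = |A + A| / |A| = 6/3 = 2

Enumerate A + A = {a + b : a, b ∈ A}. With |A| = 3, there are |A|^2 = 9 ordered sum pairs; collecting distinct values, A + A = {-22, -19, -16, -7, -4, 8}, so |A + A| = 6. Thus K = 6/3 = 2. For comparison, the minimum possible |A + A| over all 3-element sets is 2·3 − 1 = 5 (so min K = 5/3), attained only by arithmetic progressions.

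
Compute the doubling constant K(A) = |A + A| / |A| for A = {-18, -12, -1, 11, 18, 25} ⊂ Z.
K = |A + A| / |A| = 20/6 = 10/3

Enumerate A + A = {a + b : a, b ∈ A}. With |A| = 6, there are |A|^2 = 36 ordered sum pairs; collecting distinct values, A + A = {-36, -30, -24, -19, -13, -7, -2, -1, 0, 6, 7, 10, 13, 17, 22, 24, 29, 36, 43, 50}, so |A + A| = 20. Thus K = 20/6 = 10/3. For comparison, the minimum possible |A + A| over all 6-element sets is 2·6 − 1 = 11 (so min K = 11/6), attained only by arithmetic progressions.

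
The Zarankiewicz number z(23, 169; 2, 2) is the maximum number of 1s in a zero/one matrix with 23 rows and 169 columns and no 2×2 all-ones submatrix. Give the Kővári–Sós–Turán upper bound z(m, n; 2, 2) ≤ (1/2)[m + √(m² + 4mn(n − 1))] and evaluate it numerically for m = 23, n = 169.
z(23, 169; 2, 2) ≤ (1/2)[23 + √(23² + 4·23·169·168)] = (1/2)[23 + √2612593] = 819.6759

Kővári–Sós–Turán: let r_1, ..., r_23 be the row sums and z = Σ r_i the total number of 1s. Each pair of columns can share at most one row with both entries 1 (else a 2×2 all-ones block appears), so Σ_i C(r_i, 2) ≤ C(169, 2) = 14196. By convexity Σ_i C(r_i, 2) ≥ 23·C(z/23, 2) = z(z − 23)/(2·23), giving z² − 23z − 23·169·168 ≤ 0 and hence z ≤ (1/2)[23 + √(529 + 4·653016)] = (1/2)[23 + √2612593] ≈ (1/2)(23 + 1616.3518) = 819.6759.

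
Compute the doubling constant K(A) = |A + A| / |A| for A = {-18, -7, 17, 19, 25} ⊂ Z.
K = |A + A| / |A| = 15/5 = 3

Enumerate A + A = {a + b : a, b ∈ A}. With |A| = 5, there are |A|^2 = 25 ordered sum pairs; collecting distinct values, A + A = {-36, -25, -14, -1, 1, 7, 10, 12, 18, 34, 36, 38, 42, 44, 50}, so |A + A| = 15. Thus K = 15/5 = 3. For comparison, the minimum possible |A + A| over all 5-element sets is 2·5 − 1 = 9 (so min K = 9/5), attained only by arithmetic progressions.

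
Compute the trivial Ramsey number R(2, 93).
R(2, 93) = 93

R(2, k) = k for all k ≥ 2: in a 2-colouring of K_k, either some edge is red (a red K_2) or all edges are blue (a blue K_k). And K_{92} coloured all-blue has no blue K_93, so R(2, 93) > 92. Hence R(2, 93) = 93.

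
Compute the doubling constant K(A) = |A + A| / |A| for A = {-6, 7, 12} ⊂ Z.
K = |A + A| / |A| = 6/3 = 2

Enumerate A + A = {a + b : a, b ∈ A}. With |A| = 3, there are |A|^2 = 9 ordered sum pairs; collecting distinct values, A + A = {-12, 1, 6, 14, 19, 24}, so |A + A| = 6. Thus K = 6/3 = 2. For comparison, the minimum possible |A + A| over all 3-element sets is 2·3 − 1 = 5 (so min K = 5/3), attained only by arithmetic progressions.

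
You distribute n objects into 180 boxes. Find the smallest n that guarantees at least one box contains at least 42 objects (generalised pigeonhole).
n = (42 − 1)·180 + 1 = 7381

By the generalised pigeonhole principle, to guarantee some box contains ≥ r objects we need more than (r − 1) · k objects total. Threshold: n = (r − 1) · k + 1. With r = 42 and k = 180: n = 41 · 180 + 1 = 7380 + 1 = 7381. For n = 7380 = 41 · 180, we can put exactly 41 objects in every box, avoiding 42 in any single one — so 7381 is tight.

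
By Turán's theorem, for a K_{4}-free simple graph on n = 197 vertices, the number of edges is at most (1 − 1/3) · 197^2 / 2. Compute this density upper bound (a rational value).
Turán density bound = (2/3) · 197^2/2 = 38809/3 ≈ 12936.3333

Turán's theorem: ex(n, K_{r+1}) is achieved by the complete r-partite Turán graph T(n, r) with parts as balanced as possible, and is at most (1 − 1/r) · n^2/2. For r = 3, n = 197: the density bound is (2/3) · 38809/2 = 38809/3 ≈ 12936.3333. The integer-valued extremum is e(T(197, 3)) = 12936, which is strictly less than the density bound 38809/3 since 3 ∤ 197 (the parts of T(197, 3) cannot all be equal).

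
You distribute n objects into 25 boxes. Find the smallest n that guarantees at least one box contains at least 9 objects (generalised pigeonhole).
n = (9 − 1)·25 + 1 = 201

By the generalised pigeonhole principle, to guarantee some box contains ≥ r objects we need more than (r − 1) · k objects total. Threshold: n = (r − 1) · k + 1. With r = 9 and k = 25: n = 8 · 25 + 1 = 200 + 1 = 201. For n = 200 = 8 · 25, we can put exactly 8 objects in every box, avoiding 9 in any single one — so 201 is tight.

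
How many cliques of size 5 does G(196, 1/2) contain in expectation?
E[# K_5] = C(196, 5) · (1/2)^C(5, 2) = 2289653184 / 2^10 = 35775831/16 = 2235989.4375

For each 5-subset S of vertices (there are C(196, 5) = 2289653184 such S), let X_S = 1 if S induces a K_5 (all C(5, 2) = 10 edges present). Then P(X_S = 1) = (1/2)^10 = 1/1024. By linearity of expectation, E[# K_5] = C(196, 5) · (1/2)^10 = 2289653184 / 1024 = 35775831/16 = 2235989.4375.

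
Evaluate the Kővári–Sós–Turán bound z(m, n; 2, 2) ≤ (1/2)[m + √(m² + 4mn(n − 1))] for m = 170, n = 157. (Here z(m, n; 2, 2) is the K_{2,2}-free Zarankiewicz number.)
z(170, 157; 2, 2) ≤ (1/2)[170 + √(170² + 4·170·157·156)] = (1/2)[170 + √16683460] = 2127.2696

Kővári–Sós–Turán: let r_1, ..., r_170 be the row sums and z = Σ r_i the total number of 1s. Each pair of columns can share at most one row with both entries 1 (else a 2×2 all-ones block appears), so Σ_i C(r_i, 2) ≤ C(157, 2) = 12246. By convexity Σ_i C(r_i, 2) ≥ 170·C(z/170, 2) = z(z − 170)/(2·170), giving z² − 170z − 170·157·156 ≤ 0 and hence z ≤ (1/2)[170 + √(28900 + 4·4163640)] = (1/2)[170 + √16683460] ≈ (1/2)(170 + 4084.5391) = 2127.2696.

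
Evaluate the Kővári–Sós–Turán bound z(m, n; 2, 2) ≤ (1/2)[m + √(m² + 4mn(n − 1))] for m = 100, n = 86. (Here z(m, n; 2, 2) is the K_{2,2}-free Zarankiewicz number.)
z(100, 86; 2, 2) ≤ (1/2)[100 + √(100² + 4·100·86·85)] = (1/2)[100 + √2934000] = 906.4461

Kővári–Sós–Turán: let r_1, ..., r_100 be the row sums and z = Σ r_i the total number of 1s. Each pair of columns can share at most one row with both entries 1 (else a 2×2 all-ones block appears), so Σ_i C(r_i, 2) ≤ C(86, 2) = 3655. By convexity Σ_i C(r_i, 2) ≥ 100·C(z/100, 2) = z(z − 100)/(2·100), giving z² − 100z − 100·86·85 ≤ 0 and hence z ≤ (1/2)[100 + √(10000 + 4·731000)] = (1/2)[100 + √2934000] ≈ (1/2)(100 + 1712.8923) = 906.4461.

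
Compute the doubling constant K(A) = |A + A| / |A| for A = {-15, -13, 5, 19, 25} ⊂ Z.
K = |A + A| / |A| = 14/5

Enumerate A + A = {a + b : a, b ∈ A}. With |A| = 5, there are |A|^2 = 25 ordered sum pairs; collecting distinct values, A + A = {-30, -28, -26, -10, -8, 4, 6, 10, 12, 24, 30, 38, 44, 50}, so |A + A| = 14. Thus K = 14/5. For comparison, the minimum possible |A + A| over all 5-element sets is 2·5 − 1 = 9 (so min K = 9/5), attained only by arithmetic progressions.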